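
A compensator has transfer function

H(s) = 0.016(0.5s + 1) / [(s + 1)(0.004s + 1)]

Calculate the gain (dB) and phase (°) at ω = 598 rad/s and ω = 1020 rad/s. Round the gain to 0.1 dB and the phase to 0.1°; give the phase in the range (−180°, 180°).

ω = 598: -50.2 dB, -67.4°; ω = 1020: -54.4 dB, -76.3°

At ω = 598 rad/s:
zero (1 + j598·0.5) = 1 + j299 → |·| ≈ 299, ∠ ≈ 89.81°
pole (1 + j598·1) = 1 + j598 → |·| ≈ 598, ∠ ≈ 89.90°
pole (1 + j598·0.004) = 1 + j2.392 → |·| ≈ 2.5926, ∠ ≈ 67.31°
|H| = 0.016 · 299 / (598 · 2.5926) ≈ 0.0030857
Gain = 20 log₁₀(0.0030857) ≈ -50.21 dB
∠H = (89.81°) − (89.90° + 67.31°) = -67.40°

At ω = 1020 rad/s:
zero (1 + j1020·0.5) = 1 + j510 → |·| ≈ 510, ∠ ≈ 89.89°
pole (1 + j1020·1) = 1 + j1020 → |·| ≈ 1020, ∠ ≈ 89.94°
pole (1 + j1020·0.004) = 1 + j4.08 → |·| ≈ 4.2008, ∠ ≈ 76.23°
|H| = 0.016 · 510 / (1020 · 4.2008) ≈ 0.0019044
Gain = 20 log₁₀(0.0019044) ≈ -54.40 dB
∠H = (89.89°) − (89.94° + 76.23°) = -76.28°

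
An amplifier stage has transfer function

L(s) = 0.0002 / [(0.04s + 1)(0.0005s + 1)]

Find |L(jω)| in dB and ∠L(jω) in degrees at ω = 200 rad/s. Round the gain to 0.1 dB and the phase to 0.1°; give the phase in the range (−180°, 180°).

At ω = 200 rad/s:
pole (1 + j200·0.04) = 1 + j8 → |·| ≈ 8.0623, ∠ ≈ 82.87°
pole (1 + j200·0.0005) = 1 + j0.1 → |·| ≈ 1.005, ∠ ≈ 5.71°
|L| = 0.0002 · 1 / (8.0623 · 1.005) ≈ 2.4683e-05
Gain = 20 log₁₀(2.4683e-05) ≈ -92.15 dB
∠L = (0°) − (82.87° + 5.71°) = -88.58°

-92.2 dB, -88.6°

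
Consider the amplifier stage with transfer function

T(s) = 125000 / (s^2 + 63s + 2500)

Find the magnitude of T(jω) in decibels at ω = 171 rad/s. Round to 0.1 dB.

At s = jω = j171:
quadratic: (j171)² + 63·j171 + 2500 = -26741 + j10773 → |·| ≈ 28829, ∠ ≈ 158.06°
|T| = 125000 / 28829 ≈ 4.3359
Gain = 20 log₁₀(4.3359) ≈ 12.74 dB

12.7 dB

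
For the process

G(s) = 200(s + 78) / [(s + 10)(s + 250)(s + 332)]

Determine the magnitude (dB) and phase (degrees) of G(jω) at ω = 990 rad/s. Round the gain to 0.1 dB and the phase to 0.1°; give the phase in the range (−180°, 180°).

At s = jω = j990:
zero (s+78): 78 + j990 → |·| = √(78²+990²) = √986184 ≈ 993.07, ∠ = arctan(990/78) ≈ 85.50°
pole (s+10): 10 + j990 → |·| = √(10²+990²) = √980200 ≈ 990.05, ∠ = arctan(990/10) ≈ 89.42°
pole (s+250): 250 + j990 → |·| = √(250²+990²) = √1042600 ≈ 1021.1, ∠ = arctan(990/250) ≈ 75.83°
pole (s+332): 332 + j990 → |·| = √(332²+990²) = √1090324 ≈ 1044.2, ∠ = arctan(990/332) ≈ 71.46°
|G| = 200 · 993.07 / 1.0556e+09 ≈ 0.00018815
Gain = 20 log₁₀(0.00018815) ≈ -74.51 dB
∠G = 85.50° − 236.71° = -151.21°

-74.5 dB, -151.2°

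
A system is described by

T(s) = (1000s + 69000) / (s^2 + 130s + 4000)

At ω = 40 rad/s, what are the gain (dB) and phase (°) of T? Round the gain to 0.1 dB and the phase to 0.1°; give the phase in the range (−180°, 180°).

Substitute s = j40:
Numerator: 1000(j40) + 69000 = 69000 + j40000
Denominator: (j40)^2 + 130(j40) + 4000 = 2400 + j5200
|N| = √(69000² + 40000²) ≈ 79756, ∠N ≈ 30.10°
|D| = √(2400² + 5200²) ≈ 5727.1, ∠D ≈ 65.22°
|T| = 79756 / 5727.1 ≈ 13.926
Gain = 20 log₁₀(13.926) ≈ 22.88 dB
∠T = 30.10° − 65.22° = -35.12°

22.9 dB, -35.1°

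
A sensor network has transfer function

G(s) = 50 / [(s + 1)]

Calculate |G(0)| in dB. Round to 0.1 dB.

34.0 dB

G(0) = 50 · 1 / 1 = 50
20 log₁₀(50) ≈ 33.98 dB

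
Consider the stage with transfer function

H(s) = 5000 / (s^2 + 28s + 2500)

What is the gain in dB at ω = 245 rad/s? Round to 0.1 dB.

At s = jω = j245:
quadratic: (j245)² + 28·j245 + 2500 = -57525 + j6860 → |·| ≈ 57933, ∠ ≈ 173.20°
|H| = 5000 / 57933 ≈ 0.086307
Gain = 20 log₁₀(0.086307) ≈ -21.28 dB

-21.3 dB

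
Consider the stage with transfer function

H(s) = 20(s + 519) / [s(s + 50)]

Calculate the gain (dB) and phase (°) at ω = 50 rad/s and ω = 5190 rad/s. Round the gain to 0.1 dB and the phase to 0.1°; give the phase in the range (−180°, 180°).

At s = jω = j50:
zero (s+519): 519 + j50 → |·| = √(519²+50²) = √271861 ≈ 521.4, ∠ = arctan(50/519) ≈ 5.50°
pole (s+50): 50 + j50 → |·| = √(50²+50²) = √5000 ≈ 70.711, ∠ = arctan(50/50) ≈ 45.00°
pole at origin: |s| = 50, ∠ = 90.00° (in denominator)
|H| = 20 · 521.4 / 3535.5 ≈ 2.9495
Gain = 20 log₁₀(2.9495) ≈ 9.39 dB
∠H = 5.50° − 135.00° = -129.50°

At s = jω = j5190:
zero (s+519): 519 + j5190 → |·| = √(519²+5190²) = √27205461 ≈ 5215.9, ∠ = arctan(5190/519) ≈ 84.29°
pole (s+50): 50 + j5190 → |·| = √(50²+5190²) = √26938600 ≈ 5190.2, ∠ = arctan(5190/50) ≈ 89.45°
pole at origin: |s| = 5190, ∠ = 90.00° (in denominator)
|H| = 20 · 5215.9 / 2.6937e+07 ≈ 0.0038727
Gain = 20 log₁₀(0.0038727) ≈ -48.24 dB
∠H = 84.29° − 179.45° = -95.16°

ω = 50: 9.4 dB, -129.5°; ω = 5190: -48.2 dB, -95.2°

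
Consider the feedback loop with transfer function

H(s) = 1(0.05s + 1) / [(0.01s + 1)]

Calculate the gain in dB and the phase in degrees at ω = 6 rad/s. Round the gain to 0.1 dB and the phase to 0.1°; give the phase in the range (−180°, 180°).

At ω = 6 rad/s:
zero (1 + j6·0.05) = 1 + j0.3 → |·| ≈ 1.044, ∠ ≈ 16.70°
pole (1 + j6·0.01) = 1 + j0.06 → |·| ≈ 1.0018, ∠ ≈ 3.43°
|H| = 1 · 1.044 / (1.0018) ≈ 1.0421
Gain = 20 log₁₀(1.0421) ≈ 0.36 dB
∠H = (16.70°) − (3.43°) = 13.27°

0.4 dB, 13.3°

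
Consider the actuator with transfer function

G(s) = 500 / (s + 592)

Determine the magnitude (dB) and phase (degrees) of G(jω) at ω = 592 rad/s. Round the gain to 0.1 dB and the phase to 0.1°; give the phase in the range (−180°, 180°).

Substitute s = j592:
Numerator: 500 = 500 + j0
Denominator: (j592) + 592 = 592 + j592
|N| = √(500² + 0²) ≈ 500, ∠N ≈ 0.00°
|D| = √(592² + 592²) ≈ 837.21, ∠D ≈ 45.00°
|G| = 500 / 837.21 ≈ 0.59722
Gain = 20 log₁₀(0.59722) ≈ -4.48 dB
∠G = 0.00° − 45.00° = -45.00°

-4.5 dB, -45.0°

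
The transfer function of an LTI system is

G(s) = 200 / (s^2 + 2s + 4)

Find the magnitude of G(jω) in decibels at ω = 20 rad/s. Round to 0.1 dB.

At s = jω = j20:
quadratic: (j20)² + 2·j20 + 4 = -396 + j40 → |·| ≈ 398.02, ∠ ≈ 174.23°
|G| = 200 / 398.02 ≈ 0.50249
Gain = 20 log₁₀(0.50249) ≈ -5.98 dB

-6.0 dB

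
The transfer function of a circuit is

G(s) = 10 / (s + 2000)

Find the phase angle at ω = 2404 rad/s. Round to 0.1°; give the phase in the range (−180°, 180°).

-50.2°

At s = jω = j2404:
pole (s+2000): 2000 + j2404 → |·| = √(2000²+2404²) = √9779216 ≈ 3127.2, ∠ = arctan(2404/2000) ≈ 50.24°
∠G = 0.00° − 50.24° = -50.24°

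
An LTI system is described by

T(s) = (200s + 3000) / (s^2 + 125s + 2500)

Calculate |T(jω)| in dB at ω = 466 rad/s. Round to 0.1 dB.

Substitute s = j466:
Numerator: 200(j466) + 3000 = 3000 + j93200
Denominator: (j466)^2 + 125(j466) + 2500 = -214656 + j58250
|N| = √(3000² + 93200²) ≈ 93248, ∠N ≈ 88.16°
|D| = √(214656² + 58250²) ≈ 2.2242e+05, ∠D ≈ 164.82°
|T| = 93248 / 2.2242e+05 ≈ 0.41924
Gain = 20 log₁₀(0.41924) ≈ -7.55 dB

-7.6 dB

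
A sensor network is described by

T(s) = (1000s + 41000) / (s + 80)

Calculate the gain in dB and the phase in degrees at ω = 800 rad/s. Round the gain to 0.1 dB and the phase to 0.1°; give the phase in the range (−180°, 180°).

Substitute s = j800:
Numerator: 1000(j800) + 41000 = 41000 + j800000
Denominator: (j800) + 80 = 80 + j800
|N| = √(41000² + 800000²) ≈ 8.0105e+05, ∠N ≈ 87.07°
|D| = √(80² + 800²) ≈ 803.99, ∠D ≈ 84.29°
|T| = 8.0105e+05 / 803.99 ≈ 996.34
Gain = 20 log₁₀(996.34) ≈ 59.97 dB
∠T = 87.07° − 84.29° = 2.78°

60.0 dB, 2.8°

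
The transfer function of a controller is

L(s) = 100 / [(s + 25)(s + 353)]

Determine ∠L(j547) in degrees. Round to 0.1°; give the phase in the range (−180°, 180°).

-144.5°

At s = jω = j547:
pole (s+25): 25 + j547 → |·| = √(25²+547²) = √299834 ≈ 547.57, ∠ = arctan(547/25) ≈ 87.38°
pole (s+353): 353 + j547 → |·| = √(353²+547²) = √423818 ≈ 651.01, ∠ = arctan(547/353) ≈ 57.16°
∠L = 0.00° − 144.54° = -144.54°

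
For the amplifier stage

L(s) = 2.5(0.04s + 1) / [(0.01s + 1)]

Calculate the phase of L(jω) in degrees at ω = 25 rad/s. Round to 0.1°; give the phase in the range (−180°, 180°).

31.0°

At ω = 25 rad/s:
zero (1 + j25·0.04) = 1 + j1 → |·| ≈ 1.4142, ∠ ≈ 45.00°
pole (1 + j25·0.01) = 1 + j0.25 → |·| ≈ 1.0308, ∠ ≈ 14.04°
∠L = (45.00°) − (14.04°) = 30.96°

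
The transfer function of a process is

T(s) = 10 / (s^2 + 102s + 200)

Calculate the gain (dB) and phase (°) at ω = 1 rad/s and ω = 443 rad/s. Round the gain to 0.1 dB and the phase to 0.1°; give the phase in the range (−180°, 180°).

Substitute s = j1:
Numerator: 10 = 10 + j0
Denominator: (j1)^2 + 102(j1) + 200 = 199 + j102
|N| = √(10² + 0²) ≈ 10, ∠N ≈ 0.00°
|D| = √(199² + 102²) ≈ 223.62, ∠D ≈ 27.14°
|T| = 10 / 223.62 ≈ 0.044719
Gain = 20 log₁₀(0.044719) ≈ -26.99 dB
∠T = 0.00° − 27.14° = -27.14°

Substitute s = j443:
Numerator: 10 = 10 + j0
Denominator: (j443)^2 + 102(j443) + 200 = -196049 + j45186
|N| = √(10² + 0²) ≈ 10, ∠N ≈ 0.00°
|D| = √(196049² + 45186²) ≈ 2.0119e+05, ∠D ≈ 167.02°
|T| = 10 / 2.0119e+05 ≈ 4.9704e-05
Gain = 20 log₁₀(4.9704e-05) ≈ -86.07 dB
∠T = 0.00° − 167.02° = -167.02°

ω = 1: -27.0 dB, -27.1°; ω = 443: -86.1 dB, -167.0°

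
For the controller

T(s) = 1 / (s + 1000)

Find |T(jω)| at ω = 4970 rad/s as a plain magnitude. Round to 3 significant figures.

0.000197

Substitute s = j4970:
Numerator: 1 = 1 + j0
Denominator: (j4970) + 1000 = 1000 + j4970
|N| = √(1² + 0²) ≈ 1, ∠N ≈ 0.00°
|D| = √(1000² + 4970²) ≈ 5069.6, ∠D ≈ 78.62°
|T| = 1 / 5069.6 ≈ 0.00019725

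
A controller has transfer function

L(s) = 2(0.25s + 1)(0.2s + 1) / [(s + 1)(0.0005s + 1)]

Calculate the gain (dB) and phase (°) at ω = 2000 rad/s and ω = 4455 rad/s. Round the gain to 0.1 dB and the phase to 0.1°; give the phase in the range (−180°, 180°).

ω = 2000: 43.0 dB, 44.8°; ω = 4455: 45.2 dB, 24.1°

At ω = 2000 rad/s:
zero (1 + j2000·0.25) = 1 + j500 → |·| ≈ 500, ∠ ≈ 89.89°
zero (1 + j2000·0.2) = 1 + j400 → |·| ≈ 400, ∠ ≈ 89.86°
pole (1 + j2000·1) = 1 + j2000 → |·| ≈ 2000, ∠ ≈ 89.97°
pole (1 + j2000·0.0005) = 1 + j1 → |·| ≈ 1.4142, ∠ ≈ 45.00°
|L| = 2 · 500 · 400 / (2000 · 1.4142) ≈ 141.42
Gain = 20 log₁₀(141.42) ≈ 43.01 dB
∠L = (89.89° + 89.86°) − (89.97° + 45.00°) = 44.78°

At ω = 4455 rad/s:
zero (1 + j4455·0.25) = 1 + j1113.75 → |·| ≈ 1113.8, ∠ ≈ 89.95°
zero (1 + j4455·0.2) = 1 + j891 → |·| ≈ 891, ∠ ≈ 89.94°
pole (1 + j4455·1) = 1 + j4455 → |·| ≈ 4455, ∠ ≈ 89.99°
pole (1 + j4455·0.0005) = 1 + j2.2275 → |·| ≈ 2.4417, ∠ ≈ 65.82°
|L| = 2 · 1113.8 · 891 / (4455 · 2.4417) ≈ 182.46
Gain = 20 log₁₀(182.46) ≈ 45.22 dB
∠L = (89.95° + 89.94°) − (89.99° + 65.82°) = 24.08°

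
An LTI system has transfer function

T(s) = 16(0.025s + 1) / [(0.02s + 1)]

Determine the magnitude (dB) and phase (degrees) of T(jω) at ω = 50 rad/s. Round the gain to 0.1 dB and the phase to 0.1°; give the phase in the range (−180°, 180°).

At ω = 50 rad/s:
zero (1 + j50·0.025) = 1 + j1.25 → |·| ≈ 1.6008, ∠ ≈ 51.34°
pole (1 + j50·0.02) = 1 + j1 → |·| ≈ 1.4142, ∠ ≈ 45.00°
|T| = 16 · 1.6008 / (1.4142) ≈ 18.111
Gain = 20 log₁₀(18.111) ≈ 25.16 dB
∠T = (51.34°) − (45.00°) = 6.34°

25.2 dB, 6.3°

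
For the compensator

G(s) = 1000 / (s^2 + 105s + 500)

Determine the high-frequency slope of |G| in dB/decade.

Each pole contributes −20 dB/decade at high frequency; each zero contributes +20 dB/decade.
Net: 0 zero(s) − 2 pole(s) → -40 dB/decade.

-40 dB/decade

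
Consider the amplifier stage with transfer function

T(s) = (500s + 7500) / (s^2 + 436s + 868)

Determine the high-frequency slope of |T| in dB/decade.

Each pole contributes −20 dB/decade at high frequency; each zero contributes +20 dB/decade.
Net: 1 zero(s) − 2 pole(s) → -20 dB/decade.

-20 dB/decade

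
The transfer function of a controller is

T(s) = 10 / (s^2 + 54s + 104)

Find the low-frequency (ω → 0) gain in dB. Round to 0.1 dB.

T(0) = 10 / 104 ≈ 0.096154
20 log₁₀(0.096154) ≈ -20.34 dB

-20.3 dB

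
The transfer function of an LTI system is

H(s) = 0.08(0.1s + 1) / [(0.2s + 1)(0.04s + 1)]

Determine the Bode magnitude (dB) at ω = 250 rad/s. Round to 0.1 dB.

-48.0 dB

At ω = 250 rad/s:
zero (1 + j250·0.1) = 1 + j25 → |·| ≈ 25.02, ∠ ≈ 87.71°
pole (1 + j250·0.2) = 1 + j50 → |·| ≈ 50.01, ∠ ≈ 88.85°
pole (1 + j250·0.04) = 1 + j10 → |·| ≈ 10.05, ∠ ≈ 84.29°
|H| = 0.08 · 25.02 / (50.01 · 10.05) ≈ 0.0039825
Gain = 20 log₁₀(0.0039825) ≈ -48.00 dB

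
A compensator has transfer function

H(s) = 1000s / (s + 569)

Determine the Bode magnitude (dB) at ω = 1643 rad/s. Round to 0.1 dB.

At s = jω = j1643:
zero at origin: s = j1643 → |·| = 1643, ∠ = 90.00°
pole (s+569): 569 + j1643 → |·| = √(569²+1643²) = √3023210 ≈ 1738.7, ∠ = arctan(1643/569) ≈ 70.90°
|H| = 1000 · 1643 / 1738.7 ≈ 944.96
Gain = 20 log₁₀(944.96) ≈ 59.51 dB

59.5 dB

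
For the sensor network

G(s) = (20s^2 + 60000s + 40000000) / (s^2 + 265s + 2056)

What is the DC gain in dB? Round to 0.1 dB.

85.8 dB

G(0) = 40000000 / 2056 ≈ 19455
20 log₁₀(19455) ≈ 85.78 dB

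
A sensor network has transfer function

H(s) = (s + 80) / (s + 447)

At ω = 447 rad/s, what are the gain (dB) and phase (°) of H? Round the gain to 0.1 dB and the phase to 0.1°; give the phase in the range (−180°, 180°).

Substitute s = j447:
Numerator: (j447) + 80 = 80 + j447
Denominator: (j447) + 447 = 447 + j447
|N| = √(80² + 447²) ≈ 454.1, ∠N ≈ 79.85°
|D| = √(447² + 447²) ≈ 632.15, ∠D ≈ 45.00°
|H| = 454.1 / 632.15 ≈ 0.71834
Gain = 20 log₁₀(0.71834) ≈ -2.87 dB
∠H = 79.85° − 45.00° = 34.85°

-2.9 dB, 34.9°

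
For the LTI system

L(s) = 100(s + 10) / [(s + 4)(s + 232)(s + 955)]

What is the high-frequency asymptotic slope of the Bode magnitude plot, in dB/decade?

Each pole contributes −20 dB/decade at high frequency; each zero contributes +20 dB/decade.
Net: 1 zero(s) − 3 pole(s) → -40 dB/decade.

-40 dB/decade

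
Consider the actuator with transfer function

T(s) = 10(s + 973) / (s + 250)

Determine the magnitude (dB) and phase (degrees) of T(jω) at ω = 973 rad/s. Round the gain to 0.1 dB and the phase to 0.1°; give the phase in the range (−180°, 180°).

At s = jω = j973:
zero (s+973): 973 + j973 → |·| = √(973²+973²) = √1893458 ≈ 1376, ∠ = arctan(973/973) ≈ 45.00°
pole (s+250): 250 + j973 → |·| = √(250²+973²) = √1009229 ≈ 1004.6, ∠ = arctan(973/250) ≈ 75.59°
|T| = 10 · 1376 / 1004.6 ≈ 13.697
Gain = 20 log₁₀(13.697) ≈ 22.73 dB
∠T = 45.00° − 75.59° = -30.59°

22.7 dB, -30.6°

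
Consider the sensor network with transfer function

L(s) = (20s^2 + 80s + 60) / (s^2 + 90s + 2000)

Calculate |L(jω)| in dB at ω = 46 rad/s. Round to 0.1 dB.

20.2 dB

Substitute s = j46:
Numerator: 20(j46)^2 + 80(j46) + 60 = -42260 + j3680
Denominator: (j46)^2 + 90(j46) + 2000 = -116 + j4140
|N| = √(42260² + 3680²) ≈ 42420, ∠N ≈ 175.02°
|D| = √(116² + 4140²) ≈ 4141.6, ∠D ≈ 91.60°
|L| = 42420 / 4141.6 ≈ 10.242
Gain = 20 log₁₀(10.242) ≈ 20.21 dB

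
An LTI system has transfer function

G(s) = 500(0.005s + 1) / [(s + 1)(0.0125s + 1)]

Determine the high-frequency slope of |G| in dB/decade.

-20 dB/decade

Each pole contributes −20 dB/decade at high frequency; each zero contributes +20 dB/decade.
Net: 1 zero(s) − 2 pole(s) → -20 dB/decade.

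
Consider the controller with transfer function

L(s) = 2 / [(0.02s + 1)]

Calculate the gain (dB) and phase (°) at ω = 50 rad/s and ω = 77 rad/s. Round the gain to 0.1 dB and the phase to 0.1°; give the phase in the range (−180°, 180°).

At ω = 50 rad/s:
pole (1 + j50·0.02) = 1 + j1 → |·| ≈ 1.4142, ∠ ≈ 45.00°
|L| = 2 · 1 / (1.4142) ≈ 1.4142
Gain = 20 log₁₀(1.4142) ≈ 3.01 dB
∠L = (0°) − (45.00°) = -45.00°

At ω = 77 rad/s:
pole (1 + j77·0.02) = 1 + j1.54 → |·| ≈ 1.8362, ∠ ≈ 57.00°
|L| = 2 · 1 / (1.8362) ≈ 1.0892
Gain = 20 log₁₀(1.0892) ≈ 0.74 dB
∠L = (0°) − (57.00°) = -57.00°

ω = 50: 3.0 dB, -45.0°; ω = 77: 0.7 dB, -57.0°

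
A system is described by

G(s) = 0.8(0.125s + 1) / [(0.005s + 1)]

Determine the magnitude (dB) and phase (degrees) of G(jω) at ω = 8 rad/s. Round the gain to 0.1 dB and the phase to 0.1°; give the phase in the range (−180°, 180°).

1.1 dB, 42.7°

At ω = 8 rad/s:
zero (1 + j8·0.125) = 1 + j1 → |·| ≈ 1.4142, ∠ ≈ 45.00°
pole (1 + j8·0.005) = 1 + j0.04 → |·| ≈ 1.0008, ∠ ≈ 2.29°
|G| = 0.8 · 1.4142 / (1.0008) ≈ 1.1305
Gain = 20 log₁₀(1.1305) ≈ 1.07 dB
∠G = (45.00°) − (2.29°) = 42.71°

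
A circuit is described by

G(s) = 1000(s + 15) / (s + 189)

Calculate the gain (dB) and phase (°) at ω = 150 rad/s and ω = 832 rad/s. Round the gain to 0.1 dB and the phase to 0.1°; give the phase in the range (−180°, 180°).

ω = 150: 55.9 dB, 45.9°; ω = 832: 59.8 dB, 11.8°

At s = jω = j150:
zero (s+15): 15 + j150 → |·| = √(15²+150²) = √22725 ≈ 150.75, ∠ = arctan(150/15) ≈ 84.29°
pole (s+189): 189 + j150 → |·| = √(189²+150²) = √58221 ≈ 241.29, ∠ = arctan(150/189) ≈ 38.44°
|G| = 1000 · 150.75 / 241.29 ≈ 624.77
Gain = 20 log₁₀(624.77) ≈ 55.91 dB
∠G = 84.29° − 38.44° = 45.85°

At s = jω = j832:
zero (s+15): 15 + j832 → |·| = √(15²+832²) = √692449 ≈ 832.14, ∠ = arctan(832/15) ≈ 88.97°
pole (s+189): 189 + j832 → |·| = √(189²+832²) = √727945 ≈ 853.2, ∠ = arctan(832/189) ≈ 77.20°
|G| = 1000 · 832.14 / 853.2 ≈ 975.32
Gain = 20 log₁₀(975.32) ≈ 59.78 dB
∠G = 88.97° − 77.20° = 11.77°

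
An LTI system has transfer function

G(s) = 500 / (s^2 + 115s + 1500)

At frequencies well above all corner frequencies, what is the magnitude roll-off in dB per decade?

-40 dB/decade

Each pole contributes −20 dB/decade at high frequency; each zero contributes +20 dB/decade.
Net: 0 zero(s) − 2 pole(s) → -40 dB/decade.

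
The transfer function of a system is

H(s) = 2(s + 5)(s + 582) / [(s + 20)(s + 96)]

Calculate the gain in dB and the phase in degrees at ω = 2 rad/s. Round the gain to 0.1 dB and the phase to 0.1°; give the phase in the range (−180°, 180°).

10.2 dB, 15.1°

At s = jω = j2:
zero (s+5): 5 + j2 → |·| = √(5²+2²) = √29 ≈ 5.3852, ∠ = arctan(2/5) ≈ 21.80°
zero (s+582): 582 + j2 → |·| = √(582²+2²) = √338728 ≈ 582, ∠ = arctan(2/582) ≈ 0.20°
pole (s+20): 20 + j2 → |·| = √(20²+2²) = √404 ≈ 20.1, ∠ = arctan(2/20) ≈ 5.71°
pole (s+96): 96 + j2 → |·| = √(96²+2²) = √9220 ≈ 96.021, ∠ = arctan(2/96) ≈ 1.19°
|H| = 2 · 3134.2 / 1930 ≈ 3.2479
Gain = 20 log₁₀(3.2479) ≈ 10.23 dB
∠H = 22.00° − 6.90° = 15.10°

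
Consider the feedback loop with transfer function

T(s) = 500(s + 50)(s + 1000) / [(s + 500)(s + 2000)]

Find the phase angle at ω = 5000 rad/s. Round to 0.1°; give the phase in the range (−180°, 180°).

At s = jω = j5000:
zero (s+50): 50 + j5000 → |·| = √(50²+5000²) = √25002500 ≈ 5000.2, ∠ = arctan(5000/50) ≈ 89.43°
zero (s+1000): 1000 + j5000 → |·| = √(1000²+5000²) = √26000000 ≈ 5099, ∠ = arctan(5000/1000) ≈ 78.69°
pole (s+500): 500 + j5000 → |·| = √(500²+5000²) = √25250000 ≈ 5024.9, ∠ = arctan(5000/500) ≈ 84.29°
pole (s+2000): 2000 + j5000 → |·| = √(2000²+5000²) = √29000000 ≈ 5385.2, ∠ = arctan(5000/2000) ≈ 68.20°
∠T = 168.12° − 152.49° = 15.63°

15.6°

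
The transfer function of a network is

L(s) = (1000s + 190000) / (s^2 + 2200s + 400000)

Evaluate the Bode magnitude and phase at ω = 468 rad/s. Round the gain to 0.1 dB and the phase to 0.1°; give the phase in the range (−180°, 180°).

-6.3 dB, -12.1°

Substitute s = j468:
Numerator: 1000(j468) + 190000 = 190000 + j468000
Denominator: (j468)^2 + 2200(j468) + 400000 = 180976 + j1029600
|N| = √(190000² + 468000²) ≈ 5.051e+05, ∠N ≈ 67.90°
|D| = √(180976² + 1029600²) ≈ 1.0454e+06, ∠D ≈ 80.03°
|L| = 5.051e+05 / 1.0454e+06 ≈ 0.48316
Gain = 20 log₁₀(0.48316) ≈ -6.32 dB
∠L = 67.90° − 80.03° = -12.13°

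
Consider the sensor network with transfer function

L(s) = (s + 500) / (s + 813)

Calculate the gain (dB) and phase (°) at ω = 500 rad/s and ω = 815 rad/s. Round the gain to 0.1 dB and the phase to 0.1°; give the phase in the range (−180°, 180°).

ω = 500: -2.6 dB, 13.4°; ω = 815: -1.6 dB, 13.4°

At s = jω = j500:
zero (s+500): 500 + j500 → |·| = √(500²+500²) = √500000 ≈ 707.11, ∠ = arctan(500/500) ≈ 45.00°
pole (s+813): 813 + j500 → |·| = √(813²+500²) = √910969 ≈ 954.45, ∠ = arctan(500/813) ≈ 31.59°
|L| = 1 · 707.11 / 954.45 ≈ 0.74086
Gain = 20 log₁₀(0.74086) ≈ -2.61 dB
∠L = 45.00° − 31.59° = 13.41°

At s = jω = j815:
zero (s+500): 500 + j815 → |·| = √(500²+815²) = √914225 ≈ 956.15, ∠ = arctan(815/500) ≈ 58.47°
pole (s+813): 813 + j815 → |·| = √(813²+815²) = √1325194 ≈ 1151.2, ∠ = arctan(815/813) ≈ 45.07°
|L| = 1 · 956.15 / 1151.2 ≈ 0.83057
Gain = 20 log₁₀(0.83057) ≈ -1.61 dB
∠L = 58.47° − 45.07° = 13.40°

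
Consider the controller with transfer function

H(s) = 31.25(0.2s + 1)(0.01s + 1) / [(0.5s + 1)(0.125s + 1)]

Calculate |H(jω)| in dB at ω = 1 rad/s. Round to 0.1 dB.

29.0 dB

At ω = 1 rad/s:
zero (1 + j1·0.2) = 1 + j0.2 → |·| ≈ 1.0198, ∠ ≈ 11.31°
zero (1 + j1·0.01) = 1 + j0.01 → |·| ≈ 1, ∠ ≈ 0.57°
pole (1 + j1·0.5) = 1 + j0.5 → |·| ≈ 1.118, ∠ ≈ 26.57°
pole (1 + j1·0.125) = 1 + j0.125 → |·| ≈ 1.0078, ∠ ≈ 7.13°
|H| = 31.25 · 1.0198 · 1 / (1.118 · 1.0078) ≈ 28.285
Gain = 20 log₁₀(28.285) ≈ 29.03 dB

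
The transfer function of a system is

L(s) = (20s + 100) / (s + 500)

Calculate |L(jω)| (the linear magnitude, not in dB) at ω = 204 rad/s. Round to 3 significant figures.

7.56

Substitute s = j204:
Numerator: 20(j204) + 100 = 100 + j4080
Denominator: (j204) + 500 = 500 + j204
|N| = √(100² + 4080²) ≈ 4081.2, ∠N ≈ 88.60°
|D| = √(500² + 204²) ≈ 540.01, ∠D ≈ 22.20°
|L| = 4081.2 / 540.01 ≈ 7.5576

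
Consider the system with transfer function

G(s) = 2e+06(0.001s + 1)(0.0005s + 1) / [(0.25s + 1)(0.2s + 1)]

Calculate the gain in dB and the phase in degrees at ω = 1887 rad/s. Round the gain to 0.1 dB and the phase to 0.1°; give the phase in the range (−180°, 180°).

At ω = 1887 rad/s:
zero (1 + j1887·0.001) = 1 + j1.887 → |·| ≈ 2.1356, ∠ ≈ 62.08°
zero (1 + j1887·0.0005) = 1 + j0.9435 → |·| ≈ 1.3748, ∠ ≈ 43.33°
pole (1 + j1887·0.25) = 1 + j471.75 → |·| ≈ 471.75, ∠ ≈ 89.88°
pole (1 + j1887·0.2) = 1 + j377.4 → |·| ≈ 377.4, ∠ ≈ 89.85°
|G| = 2e+06 · 2.1356 · 1.3748 / (471.75 · 377.4) ≈ 32.982
Gain = 20 log₁₀(32.982) ≈ 30.37 dB
∠G = (62.08° + 43.33°) − (89.88° + 89.85°) = -74.32°

30.4 dB, -74.3°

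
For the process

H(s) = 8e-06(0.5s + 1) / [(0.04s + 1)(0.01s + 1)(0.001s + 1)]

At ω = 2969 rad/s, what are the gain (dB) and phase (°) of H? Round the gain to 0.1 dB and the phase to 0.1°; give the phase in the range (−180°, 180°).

At ω = 2969 rad/s:
zero (1 + j2969·0.5) = 1 + j1484.5 → |·| ≈ 1484.5, ∠ ≈ 89.96°
pole (1 + j2969·0.04) = 1 + j118.76 → |·| ≈ 118.76, ∠ ≈ 89.52°
pole (1 + j2969·0.01) = 1 + j29.69 → |·| ≈ 29.707, ∠ ≈ 88.07°
pole (1 + j2969·0.001) = 1 + j2.969 → |·| ≈ 3.1329, ∠ ≈ 71.39°
|H| = 8e-06 · 1484.5 / (118.76 · 29.707 · 3.1329) ≈ 1.0745e-06
Gain = 20 log₁₀(1.0745e-06) ≈ -119.38 dB
∠H = (89.96°) − (89.52° + 88.07° + 71.39°) = -159.02°

-119.4 dB, -159.0°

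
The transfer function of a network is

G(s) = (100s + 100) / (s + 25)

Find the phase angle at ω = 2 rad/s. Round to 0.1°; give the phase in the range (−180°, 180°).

Substitute s = j2:
Numerator: 100(j2) + 100 = 100 + j200
Denominator: (j2) + 25 = 25 + j2
|N| = √(100² + 200²) ≈ 223.61, ∠N ≈ 63.43°
|D| = √(25² + 2²) ≈ 25.08, ∠D ≈ 4.57°
∠G = 63.43° − 4.57° = 58.86°

58.9°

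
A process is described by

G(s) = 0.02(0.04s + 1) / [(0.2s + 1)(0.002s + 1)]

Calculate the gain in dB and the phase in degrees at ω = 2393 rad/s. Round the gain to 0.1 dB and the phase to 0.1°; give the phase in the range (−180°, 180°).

-61.7 dB, -78.7°

At ω = 2393 rad/s:
zero (1 + j2393·0.04) = 1 + j95.72 → |·| ≈ 95.725, ∠ ≈ 89.40°
pole (1 + j2393·0.2) = 1 + j478.6 → |·| ≈ 478.6, ∠ ≈ 89.88°
pole (1 + j2393·0.002) = 1 + j4.786 → |·| ≈ 4.8894, ∠ ≈ 78.20°
|G| = 0.02 · 95.725 / (478.6 · 4.8894) ≈ 0.00081814
Gain = 20 log₁₀(0.00081814) ≈ -61.74 dB
∠G = (89.40°) − (89.88° + 78.20°) = -78.68°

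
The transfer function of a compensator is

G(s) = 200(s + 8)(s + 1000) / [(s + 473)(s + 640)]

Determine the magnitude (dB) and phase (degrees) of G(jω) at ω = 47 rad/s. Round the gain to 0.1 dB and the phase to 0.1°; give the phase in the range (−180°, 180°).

29.9 dB, 73.2°

At s = jω = j47:
zero (s+8): 8 + j47 → |·| = √(8²+47²) = √2273 ≈ 47.676, ∠ = arctan(47/8) ≈ 80.34°
zero (s+1000): 1000 + j47 → |·| = √(1000²+47²) = √1002209 ≈ 1001.1, ∠ = arctan(47/1000) ≈ 2.69°
pole (s+473): 473 + j47 → |·| = √(473²+47²) = √225938 ≈ 475.33, ∠ = arctan(47/473) ≈ 5.67°
pole (s+640): 640 + j47 → |·| = √(640²+47²) = √411809 ≈ 641.72, ∠ = arctan(47/640) ≈ 4.20°
|G| = 200 · 47728 / 3.0503e+05 ≈ 31.294
Gain = 20 log₁₀(31.294) ≈ 29.91 dB
∠G = 83.03° − 9.87° = 73.16°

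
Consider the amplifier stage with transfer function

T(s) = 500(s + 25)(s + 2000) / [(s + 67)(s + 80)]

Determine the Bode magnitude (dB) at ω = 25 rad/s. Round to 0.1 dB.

75.4 dB

At s = jω = j25:
zero (s+25): 25 + j25 → |·| = √(25²+25²) = √1250 ≈ 35.355, ∠ = arctan(25/25) ≈ 45.00°
zero (s+2000): 2000 + j25 → |·| = √(2000²+25²) = √4000625 ≈ 2000.2, ∠ = arctan(25/2000) ≈ 0.72°
pole (s+67): 67 + j25 → |·| = √(67²+25²) = √5114 ≈ 71.512, ∠ = arctan(25/67) ≈ 20.46°
pole (s+80): 80 + j25 → |·| = √(80²+25²) = √7025 ≈ 83.815, ∠ = arctan(25/80) ≈ 17.35°
|T| = 500 · 70717 / 5993.8 ≈ 5899.2
Gain = 20 log₁₀(5899.2) ≈ 75.42 dB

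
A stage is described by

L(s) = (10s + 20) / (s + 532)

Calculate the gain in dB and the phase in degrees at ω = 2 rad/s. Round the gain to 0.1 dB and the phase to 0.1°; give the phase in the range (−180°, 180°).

Substitute s = j2:
Numerator: 10(j2) + 20 = 20 + j20
Denominator: (j2) + 532 = 532 + j2
|N| = √(20² + 20²) ≈ 28.284, ∠N ≈ 45.00°
|D| = √(532² + 2²) ≈ 532, ∠D ≈ 0.22°
|L| = 28.284 / 532 ≈ 0.053165
Gain = 20 log₁₀(0.053165) ≈ -25.49 dB
∠L = 45.00° − 0.22° = 44.78°

-25.5 dB, 44.8°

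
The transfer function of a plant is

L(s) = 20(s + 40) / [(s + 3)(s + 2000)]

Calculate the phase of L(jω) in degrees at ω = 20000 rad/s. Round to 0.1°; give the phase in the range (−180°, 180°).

-84.4°

At s = jω = j20000:
zero (s+40): 40 + j20000 → |·| = √(40²+20000²) = √400001600 ≈ 20000, ∠ = arctan(20000/40) ≈ 89.89°
pole (s+3): 3 + j20000 → |·| = √(3²+20000²) = √400000009 ≈ 20000, ∠ = arctan(20000/3) ≈ 89.99°
pole (s+2000): 2000 + j20000 → |·| = √(2000²+20000²) = √404000000 ≈ 20100, ∠ = arctan(20000/2000) ≈ 84.29°
∠L = 89.89° − 174.28° = -84.39°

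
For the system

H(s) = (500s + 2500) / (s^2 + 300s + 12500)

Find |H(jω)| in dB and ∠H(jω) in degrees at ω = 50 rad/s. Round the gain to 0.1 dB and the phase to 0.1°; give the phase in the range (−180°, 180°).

2.9 dB, 28.0°

Substitute s = j50:
Numerator: 500(j50) + 2500 = 2500 + j25000
Denominator: (j50)^2 + 300(j50) + 12500 = 10000 + j15000
|N| = √(2500² + 25000²) ≈ 25125, ∠N ≈ 84.29°
|D| = √(10000² + 15000²) ≈ 18028, ∠D ≈ 56.31°
|H| = 25125 / 18028 ≈ 1.3937
Gain = 20 log₁₀(1.3937) ≈ 2.88 dB
∠H = 84.29° − 56.31° = 27.98°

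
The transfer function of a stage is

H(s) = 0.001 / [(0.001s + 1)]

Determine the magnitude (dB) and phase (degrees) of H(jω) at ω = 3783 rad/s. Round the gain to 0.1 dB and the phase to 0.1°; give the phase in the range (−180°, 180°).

At ω = 3783 rad/s:
pole (1 + j3783·0.001) = 1 + j3.783 → |·| ≈ 3.9129, ∠ ≈ 75.19°
|H| = 0.001 · 1 / (3.9129) ≈ 0.00025556
Gain = 20 log₁₀(0.00025556) ≈ -71.85 dB
∠H = (0°) − (75.19°) = -75.19°

-71.9 dB, -75.2°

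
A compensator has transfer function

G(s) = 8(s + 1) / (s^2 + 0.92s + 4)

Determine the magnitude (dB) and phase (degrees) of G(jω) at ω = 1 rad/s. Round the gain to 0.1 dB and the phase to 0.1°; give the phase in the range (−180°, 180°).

At s = jω = j1:
zero (s+1): 1 + j1 → |·| = √(1²+1²) = √2 ≈ 1.4142, ∠ = arctan(1/1) ≈ 45.00°
quadratic: (j1)² + 0.92·j1 + 4 = 3 + j0.92 → |·| ≈ 3.1379, ∠ ≈ 17.05°
|G| = 8 · 1.4142 / 3.1379 ≈ 3.6055
Gain = 20 log₁₀(3.6055) ≈ 11.14 dB
∠G = 45.00° − 17.05° = 27.95°

11.1 dB, 28.0°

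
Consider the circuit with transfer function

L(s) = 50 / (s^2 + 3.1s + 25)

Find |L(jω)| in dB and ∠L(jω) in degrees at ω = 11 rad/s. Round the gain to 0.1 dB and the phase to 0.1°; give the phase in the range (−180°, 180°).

-6.2 dB, -160.4°

At s = jω = j11:
quadratic: (j11)² + 3.1·j11 + 25 = -96 + j34.1 → |·| ≈ 101.88, ∠ ≈ 160.44°
|L| = 50 / 101.88 ≈ 0.49077
Gain = 20 log₁₀(0.49077) ≈ -6.18 dB
∠L = 0.00° − 160.44° = -160.44°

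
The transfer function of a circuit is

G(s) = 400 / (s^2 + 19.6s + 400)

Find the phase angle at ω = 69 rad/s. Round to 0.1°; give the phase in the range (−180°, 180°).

At s = jω = j69:
quadratic: (j69)² + 19.6·j69 + 400 = -4361 + j1352.4 → |·| ≈ 4565.9, ∠ ≈ 162.77°
∠G = 0.00° − 162.77° = -162.77°

-162.8°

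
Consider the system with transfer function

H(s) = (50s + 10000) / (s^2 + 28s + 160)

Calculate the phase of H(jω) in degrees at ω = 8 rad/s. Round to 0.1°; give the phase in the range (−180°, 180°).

Substitute s = j8:
Numerator: 50(j8) + 10000 = 10000 + j400
Denominator: (j8)^2 + 28(j8) + 160 = 96 + j224
|N| = √(10000² + 400²) ≈ 10008, ∠N ≈ 2.29°
|D| = √(96² + 224²) ≈ 243.7, ∠D ≈ 66.80°
∠H = 2.29° − 66.80° = -64.51°

-64.5°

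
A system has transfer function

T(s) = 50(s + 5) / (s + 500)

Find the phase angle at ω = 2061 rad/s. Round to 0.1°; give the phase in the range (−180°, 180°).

At s = jω = j2061:
zero (s+5): 5 + j2061 → |·| = √(5²+2061²) = √4247746 ≈ 2061, ∠ = arctan(2061/5) ≈ 89.86°
pole (s+500): 500 + j2061 → |·| = √(500²+2061²) = √4497721 ≈ 2120.8, ∠ = arctan(2061/500) ≈ 76.36°
∠T = 89.86° − 76.36° = 13.50°

13.5°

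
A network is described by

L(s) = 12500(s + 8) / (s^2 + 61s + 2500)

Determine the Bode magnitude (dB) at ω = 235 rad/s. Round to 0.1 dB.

At s = jω = j235:
zero (s+8): 8 + j235 → |·| = √(8²+235²) = √55289 ≈ 235.14, ∠ = arctan(235/8) ≈ 88.05°
quadratic: (j235)² + 61·j235 + 2500 = -52725 + j14335 → |·| ≈ 54639, ∠ ≈ 164.79°
|L| = 12500 · 235.14 / 54639 ≈ 53.794
Gain = 20 log₁₀(53.794) ≈ 34.61 dB

34.6 dB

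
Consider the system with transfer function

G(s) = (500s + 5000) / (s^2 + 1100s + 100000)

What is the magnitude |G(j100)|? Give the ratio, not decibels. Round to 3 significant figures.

Substitute s = j100:
Numerator: 500(j100) + 5000 = 5000 + j50000
Denominator: (j100)^2 + 1100(j100) + 100000 = 90000 + j110000
|N| = √(5000² + 50000²) ≈ 50249, ∠N ≈ 84.29°
|D| = √(90000² + 110000²) ≈ 1.4213e+05, ∠D ≈ 50.71°
|G| = 50249 / 1.4213e+05 ≈ 0.35354

0.354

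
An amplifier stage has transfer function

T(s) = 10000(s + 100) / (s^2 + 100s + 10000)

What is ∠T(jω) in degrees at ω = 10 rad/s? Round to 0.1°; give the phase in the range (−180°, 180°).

-0.1°

At s = jω = j10:
zero (s+100): 100 + j10 → |·| = √(100²+10²) = √10100 ≈ 100.5, ∠ = arctan(10/100) ≈ 5.71°
quadratic: (j10)² + 100·j10 + 10000 = 9900 + j1000 → |·| ≈ 9950.4, ∠ ≈ 5.77°
∠T = 5.71° − 5.77° = -0.06°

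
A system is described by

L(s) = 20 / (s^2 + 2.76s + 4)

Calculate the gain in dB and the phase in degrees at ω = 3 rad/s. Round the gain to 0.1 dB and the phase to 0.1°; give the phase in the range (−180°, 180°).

6.3 dB, -121.1°

At s = jω = j3:
quadratic: (j3)² + 2.76·j3 + 4 = -5 + j8.28 → |·| ≈ 9.6726, ∠ ≈ 121.13°
|L| = 20 / 9.6726 ≈ 2.0677
Gain = 20 log₁₀(2.0677) ≈ 6.31 dB
∠L = 0.00° − 121.13° = -121.13°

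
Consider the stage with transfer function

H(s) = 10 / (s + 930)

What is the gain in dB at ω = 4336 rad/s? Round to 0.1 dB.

-52.9 dB

At s = jω = j4336:
pole (s+930): 930 + j4336 → |·| = √(930²+4336²) = √19665796 ≈ 4434.6, ∠ = arctan(4336/930) ≈ 77.89°
|H| = 10 / 4434.6 ≈ 0.002255
Gain = 20 log₁₀(0.002255) ≈ -52.94 dB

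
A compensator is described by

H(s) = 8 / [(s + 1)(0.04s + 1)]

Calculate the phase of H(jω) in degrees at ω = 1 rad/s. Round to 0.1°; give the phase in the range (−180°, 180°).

At ω = 1 rad/s:
pole (1 + j1·1) = 1 + j1 → |·| ≈ 1.4142, ∠ ≈ 45.00°
pole (1 + j1·0.04) = 1 + j0.04 → |·| ≈ 1.0008, ∠ ≈ 2.29°
∠H = (0°) − (45.00° + 2.29°) = -47.29°

-47.3°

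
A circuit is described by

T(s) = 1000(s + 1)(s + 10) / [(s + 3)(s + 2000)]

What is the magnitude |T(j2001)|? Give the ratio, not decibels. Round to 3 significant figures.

707

At s = jω = j2001:
zero (s+1): 1 + j2001 → |·| = √(1²+2001²) = √4004002 ≈ 2001, ∠ = arctan(2001/1) ≈ 89.97°
zero (s+10): 10 + j2001 → |·| = √(10²+2001²) = √4004101 ≈ 2001, ∠ = arctan(2001/10) ≈ 89.71°
pole (s+3): 3 + j2001 → |·| = √(3²+2001²) = √4004010 ≈ 2001, ∠ = arctan(2001/3) ≈ 89.91°
pole (s+2000): 2000 + j2001 → |·| = √(2000²+2001²) = √8004001 ≈ 2829.1, ∠ = arctan(2001/2000) ≈ 45.01°
|T| = 1000 · 4.004e+06 / 5.661e+06 ≈ 707.3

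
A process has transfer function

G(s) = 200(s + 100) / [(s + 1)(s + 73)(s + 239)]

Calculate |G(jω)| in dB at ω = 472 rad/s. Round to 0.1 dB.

-61.8 dB

At s = jω = j472:
zero (s+100): 100 + j472 → |·| = √(100²+472²) = √232784 ≈ 482.48, ∠ = arctan(472/100) ≈ 78.04°
pole (s+1): 1 + j472 → |·| = √(1²+472²) = √222785 ≈ 472, ∠ = arctan(472/1) ≈ 89.88°
pole (s+73): 73 + j472 → |·| = √(73²+472²) = √228113 ≈ 477.61, ∠ = arctan(472/73) ≈ 81.21°
pole (s+239): 239 + j472 → |·| = √(239²+472²) = √279905 ≈ 529.06, ∠ = arctan(472/239) ≈ 63.14°
|G| = 200 · 482.48 / 1.1927e+08 ≈ 0.00080906
Gain = 20 log₁₀(0.00080906) ≈ -61.84 dB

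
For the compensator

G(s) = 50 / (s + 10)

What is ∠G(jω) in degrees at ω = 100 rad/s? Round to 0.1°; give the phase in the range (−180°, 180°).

Substitute s = j100:
Numerator: 50 = 50 + j0
Denominator: (j100) + 10 = 10 + j100
|N| = √(50² + 0²) ≈ 50, ∠N ≈ 0.00°
|D| = √(10² + 100²) ≈ 100.5, ∠D ≈ 84.29°
∠G = 0.00° − 84.29° = -84.29°

-84.3°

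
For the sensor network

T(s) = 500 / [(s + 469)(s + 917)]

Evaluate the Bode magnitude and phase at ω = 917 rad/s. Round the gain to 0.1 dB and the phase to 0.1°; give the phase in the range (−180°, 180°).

-68.5 dB, -107.9°

At s = jω = j917:
pole (s+469): 469 + j917 → |·| = √(469²+917²) = √1060850 ≈ 1030, ∠ = arctan(917/469) ≈ 62.91°
pole (s+917): 917 + j917 → |·| = √(917²+917²) = √1681778 ≈ 1296.8, ∠ = arctan(917/917) ≈ 45.00°
|T| = 500 / 1.3357e+06 ≈ 0.00037434
Gain = 20 log₁₀(0.00037434) ≈ -68.53 dB
∠T = 0.00° − 107.91° = -107.91°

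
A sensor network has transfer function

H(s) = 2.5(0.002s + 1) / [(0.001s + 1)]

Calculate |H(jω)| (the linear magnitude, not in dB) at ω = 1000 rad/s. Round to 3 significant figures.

3.95

At ω = 1000 rad/s:
zero (1 + j1000·0.002) = 1 + j2 → |·| ≈ 2.2361, ∠ ≈ 63.43°
pole (1 + j1000·0.001) = 1 + j1 → |·| ≈ 1.4142, ∠ ≈ 45.00°
|H| = 2.5 · 2.2361 / (1.4142) ≈ 3.9529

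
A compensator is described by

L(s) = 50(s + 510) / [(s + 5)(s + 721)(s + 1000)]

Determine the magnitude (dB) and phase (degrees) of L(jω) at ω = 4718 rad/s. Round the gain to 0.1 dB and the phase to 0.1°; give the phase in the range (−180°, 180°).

At s = jω = j4718:
zero (s+510): 510 + j4718 → |·| = √(510²+4718²) = √22519624 ≈ 4745.5, ∠ = arctan(4718/510) ≈ 83.83°
pole (s+5): 5 + j4718 → |·| = √(5²+4718²) = √22259549 ≈ 4718, ∠ = arctan(4718/5) ≈ 89.94°
pole (s+721): 721 + j4718 → |·| = √(721²+4718²) = √22779365 ≈ 4772.8, ∠ = arctan(4718/721) ≈ 81.31°
pole (s+1000): 1000 + j4718 → |·| = √(1000²+4718²) = √23259524 ≈ 4822.8, ∠ = arctan(4718/1000) ≈ 78.03°
|L| = 50 · 4745.5 / 1.086e+11 ≈ 2.1849e-06
Gain = 20 log₁₀(2.1849e-06) ≈ -113.21 dB
∠L = 83.83° − 249.28° = -165.45°

-113.2 dB, -165.5°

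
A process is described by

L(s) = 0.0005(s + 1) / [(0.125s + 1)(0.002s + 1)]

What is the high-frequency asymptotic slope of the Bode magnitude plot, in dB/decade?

Each pole contributes −20 dB/decade at high frequency; each zero contributes +20 dB/decade.
Net: 1 zero(s) − 2 pole(s) → -20 dB/decade.

-20 dB/decade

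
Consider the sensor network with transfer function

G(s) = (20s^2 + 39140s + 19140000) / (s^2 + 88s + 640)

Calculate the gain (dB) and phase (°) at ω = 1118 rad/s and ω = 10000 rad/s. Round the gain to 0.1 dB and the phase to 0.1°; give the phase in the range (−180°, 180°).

ω = 1118: 30.9 dB, -77.9°; ω = 10000: 26.1 dB, -10.7°

Substitute s = j1118:
Numerator: 20(j1118)^2 + 39140(j1118) + 19140000 = -5858480 + j43758520
Denominator: (j1118)^2 + 88(j1118) + 640 = -1249284 + j98384
|N| = √(5858480² + 43758520²) ≈ 4.4149e+07, ∠N ≈ 97.63°
|D| = √(1249284² + 98384²) ≈ 1.2532e+06, ∠D ≈ 175.50°
|G| = 4.4149e+07 / 1.2532e+06 ≈ 35.229
Gain = 20 log₁₀(35.229) ≈ 30.94 dB
∠G = 97.63° − 175.50° = -77.87°

Substitute s = j10000:
Numerator: 20(j10000)^2 + 39140(j10000) + 19140000 = -1980860000 + j391400000
Denominator: (j10000)^2 + 88(j10000) + 640 = -99999360 + j880000
|N| = √(1980860000² + 391400000²) ≈ 2.0192e+09, ∠N ≈ 168.82°
|D| = √(99999360² + 880000²) ≈ 1e+08, ∠D ≈ 179.50°
|G| = 2.0192e+09 / 1e+08 ≈ 20.192
Gain = 20 log₁₀(20.192) ≈ 26.10 dB
∠G = 168.82° − 179.50° = -10.68°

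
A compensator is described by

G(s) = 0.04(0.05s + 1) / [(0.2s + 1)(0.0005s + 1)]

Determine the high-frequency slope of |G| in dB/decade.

Each pole contributes −20 dB/decade at high frequency; each zero contributes +20 dB/decade.
Net: 1 zero(s) − 2 pole(s) → -20 dB/decade.

-20 dB/decade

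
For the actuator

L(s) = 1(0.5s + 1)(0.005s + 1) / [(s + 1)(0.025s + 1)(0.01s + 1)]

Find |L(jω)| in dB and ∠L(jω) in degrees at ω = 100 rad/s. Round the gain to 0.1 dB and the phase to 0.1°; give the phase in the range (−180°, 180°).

-16.7 dB, -87.2°

At ω = 100 rad/s:
zero (1 + j100·0.5) = 1 + j50 → |·| ≈ 50.01, ∠ ≈ 88.85°
zero (1 + j100·0.005) = 1 + j0.5 → |·| ≈ 1.118, ∠ ≈ 26.57°
pole (1 + j100·1) = 1 + j100 → |·| ≈ 100, ∠ ≈ 89.43°
pole (1 + j100·0.025) = 1 + j2.5 → |·| ≈ 2.6926, ∠ ≈ 68.20°
pole (1 + j100·0.01) = 1 + j1 → |·| ≈ 1.4142, ∠ ≈ 45.00°
|L| = 1 · 50.01 · 1.118 / (100 · 2.6926 · 1.4142) ≈ 0.14683
Gain = 20 log₁₀(0.14683) ≈ -16.66 dB
∠L = (88.85° + 26.57°) − (89.43° + 68.20° + 45.00°) = -87.21°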